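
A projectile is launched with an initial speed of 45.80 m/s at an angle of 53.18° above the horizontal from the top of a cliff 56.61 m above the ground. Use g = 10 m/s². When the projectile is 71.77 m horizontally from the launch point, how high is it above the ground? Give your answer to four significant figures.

118.3 m

v_x = 45.80 cos 53.18° = 27.448 m/s, v_y0 = 45.80 sin 53.18° = 36.664 m/s.
Time to reach x = 71.77 m: t = x / v_x = 71.77 / 27.448 = 2.6148 s.
y = 56.61 + v_y0 t − ½ g t² = 56.61 + 36.664×2.6148 − 5.000×2.6148² = 118.3 m.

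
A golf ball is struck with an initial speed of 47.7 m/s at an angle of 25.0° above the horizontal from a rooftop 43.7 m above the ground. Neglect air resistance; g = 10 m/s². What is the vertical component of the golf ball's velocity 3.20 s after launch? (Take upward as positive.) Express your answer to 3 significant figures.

Initial vertical component: v_y0 = 47.7 sin 25.0° = 20.16 m/s.
v_y(t) = v_y0 − g t = 20.16 − 10 × 3.20 = -11.8 m/s.

-11.8 m/s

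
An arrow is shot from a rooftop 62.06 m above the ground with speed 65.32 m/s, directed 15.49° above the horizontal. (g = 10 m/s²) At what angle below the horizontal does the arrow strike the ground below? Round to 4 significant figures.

v_x = 65.32 cos 15.49° = 62.947 m/s.
At impact |v_y| = √(v_y0² + 2 g h) = √(17.445² + 2×10×62.06) = 39.313 m/s.
Angle below horizontal = arctan(|v_y| / v_x) = arctan(39.313 / 62.947) = 31.99°.

31.99°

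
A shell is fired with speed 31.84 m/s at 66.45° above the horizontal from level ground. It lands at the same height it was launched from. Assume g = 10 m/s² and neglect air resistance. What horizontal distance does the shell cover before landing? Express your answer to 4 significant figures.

For level ground, R = v₀² sin(2θ) / g.
sin(2 × 66.45°) = sin 132.90° = 0.7325.
R = (31.84)² × 0.7325 / 10 = 74.26 m.

74.26 m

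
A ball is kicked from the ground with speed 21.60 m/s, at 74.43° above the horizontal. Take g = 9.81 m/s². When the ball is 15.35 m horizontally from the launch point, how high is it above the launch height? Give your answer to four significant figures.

20.71 m

v_x = 21.60 cos 74.43° = 5.7978 m/s, v_y0 = 21.60 sin 74.43° = 20.807 m/s.
Time to reach x = 15.35 m: t = x / v_x = 15.35 / 5.7978 = 2.6476 s.
y = v_y0 t − ½ g t² = 20.807×2.6476 − 4.905×2.6476² = 20.71 m.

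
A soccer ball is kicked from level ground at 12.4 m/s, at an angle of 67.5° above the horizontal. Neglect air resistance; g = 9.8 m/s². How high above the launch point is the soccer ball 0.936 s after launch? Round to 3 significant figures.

6.43 m

v_y0 = 12.4 sin 67.5° = 11.46 m/s.
y(t) = v_y0 t − ½ g t² = 11.46×0.936 − 4.900×0.936² = 6.43 m.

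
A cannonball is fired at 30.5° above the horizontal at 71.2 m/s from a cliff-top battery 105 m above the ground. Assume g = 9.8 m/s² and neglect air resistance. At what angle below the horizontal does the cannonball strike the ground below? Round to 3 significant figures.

v_x = 71.2 cos 30.5° = 61.35 m/s.
At impact |v_y| = √(v_y0² + 2 g h) = √(36.14² + 2×9.8×105) = 58.00 m/s.
Angle below horizontal = arctan(|v_y| / v_x) = arctan(58.00 / 61.35) = 43.4°.

43.4°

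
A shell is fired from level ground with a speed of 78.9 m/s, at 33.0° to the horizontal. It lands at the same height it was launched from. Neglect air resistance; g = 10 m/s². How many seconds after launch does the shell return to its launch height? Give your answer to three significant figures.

Vertical component: v_y = 78.9 sin 33.0° = 42.97 m/s.
For a projectile landing at launch height, time of flight is t = 2 v_y / g = 2 × 42.97 / 10 = 8.59 s.

8.59 s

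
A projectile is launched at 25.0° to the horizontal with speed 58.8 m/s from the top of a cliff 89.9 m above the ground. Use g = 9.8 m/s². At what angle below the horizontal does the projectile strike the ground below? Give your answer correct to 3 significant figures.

42.5°

v_x = 58.8 cos 25.0° = 53.29 m/s.
At impact |v_y| = √(v_y0² + 2 g h) = √(24.85² + 2×9.8×89.9) = 48.78 m/s.
Angle below horizontal = arctan(|v_y| / v_x) = arctan(48.78 / 53.29) = 42.5°.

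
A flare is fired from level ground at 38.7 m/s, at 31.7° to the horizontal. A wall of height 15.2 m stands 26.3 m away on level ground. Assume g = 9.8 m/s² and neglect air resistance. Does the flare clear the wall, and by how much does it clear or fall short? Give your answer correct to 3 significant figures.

No — it falls 2.08 m short of clearing the wall.

v_x = 38.7 cos 31.7° = 32.93 m/s; v_y0 = 38.7 sin 31.7° = 20.34 m/s.
Time to reach the wall: t = 26.3 / 32.93 = 0.7987 s.
Height at that point: y = 20.34×0.7987 − 4.900×0.7987² = 13.12 m.
That is 15.2 − 13.12 = 2.08 m below the top of the wall, so the flare does not clear it.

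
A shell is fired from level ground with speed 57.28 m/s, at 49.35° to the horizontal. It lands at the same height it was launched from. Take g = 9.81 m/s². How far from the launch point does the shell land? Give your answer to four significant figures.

330.6 m

For level ground, R = v₀² sin(2θ) / g.
sin(2 × 49.35°) = sin 98.700° = 0.9885.
R = (57.28)² × 0.9885 / 9.81 = 330.6 m.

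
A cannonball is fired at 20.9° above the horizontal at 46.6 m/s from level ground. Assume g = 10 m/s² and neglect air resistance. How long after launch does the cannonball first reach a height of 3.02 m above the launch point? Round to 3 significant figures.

0.193 s

v_y0 = 46.6 sin 20.9° = 16.62 m/s.
Set y = v_y0 t − ½ g t² = 3.02: 5.000 t² − 16.62 t + 3.02 = 0.
t = [16.62 ± √(276.2 − 60.40)] / 10 = (16.62 ± 14.69) / 10, giving t = 0.193 s or t = 3.13 s.
The cannonball is on the way up at the first time, so t = 0.193 s.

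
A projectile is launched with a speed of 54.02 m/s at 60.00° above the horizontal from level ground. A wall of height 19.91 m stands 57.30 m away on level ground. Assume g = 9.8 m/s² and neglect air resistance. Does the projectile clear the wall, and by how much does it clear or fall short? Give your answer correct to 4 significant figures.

Yes — it clears the wall by 57.28 m.

v_x = 54.02 cos 60.00° = 27.010 m/s; v_y0 = 54.02 sin 60.00° = 46.783 m/s.
Time to reach the wall: t = 57.30 / 27.010 = 2.1214 s.
Height at that point: y = 46.783×2.1214 − 4.900×2.1214² = 77.194 m.
That is 77.194 − 19.91 = 57.28 m above the top of the wall, so the projectile clears it.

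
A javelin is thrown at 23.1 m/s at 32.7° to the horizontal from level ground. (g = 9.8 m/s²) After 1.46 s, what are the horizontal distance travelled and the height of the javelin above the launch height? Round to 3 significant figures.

v_x = 23.1 cos 32.7° = 19.44 m/s; v_y0 = 23.1 sin 32.7° = 12.48 m/s.
x = v_x t = 19.44 × 1.46 = 28.4 m.
y = v_y0 t − ½ g t² = 12.48×1.46 − 4.900×1.46² = 7.78 m.

x = 28.4 m, y = 7.78 m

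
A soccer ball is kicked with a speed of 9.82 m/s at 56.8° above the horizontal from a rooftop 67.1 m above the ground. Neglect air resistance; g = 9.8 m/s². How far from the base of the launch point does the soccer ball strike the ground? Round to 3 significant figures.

Components: v_x = 9.82 cos 56.8° = 5.377 m/s, v_y = 9.82 sin 56.8° = 8.217 m/s.
Vertical: 0 = 67.1 + 8.217 t − ½(9.8) t² ⇒ 4.900 t² − 8.217 t − 67.1 = 0.
t = [8.217 + √(67.52 + 1315)] / 9.800 = 4.633 s.
Horizontal: R = v_x · t = 5.377 × 4.633 = 24.9 m.

24.9 m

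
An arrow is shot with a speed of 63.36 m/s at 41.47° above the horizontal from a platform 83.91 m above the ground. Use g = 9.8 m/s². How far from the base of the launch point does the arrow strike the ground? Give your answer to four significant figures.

Components: v_x = 63.36 cos 41.47° = 47.476 m/s, v_y = 63.36 sin 41.47° = 41.959 m/s.
Vertical: 0 = 83.91 + 41.959 t − ½(9.8) t² ⇒ 4.900 t² − 41.959 t − 83.91 = 0.
t = [41.959 + √(1760.6 + 1644.6)] / 9.800 = 10.236 s.
Horizontal: R = v_x · t = 47.476 × 10.236 = 486.0 m.

486.0 m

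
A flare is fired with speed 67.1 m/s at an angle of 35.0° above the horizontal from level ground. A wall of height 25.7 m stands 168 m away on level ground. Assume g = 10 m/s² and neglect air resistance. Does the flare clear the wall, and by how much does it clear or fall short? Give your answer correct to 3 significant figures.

Yes — it clears the wall by 45.2 m.

v_x = 67.1 cos 35.0° = 54.97 m/s; v_y0 = 67.1 sin 35.0° = 38.49 m/s.
Time to reach the wall: t = 168 / 54.97 = 3.056 s.
Height at that point: y = 38.49×3.056 − 5.000×3.056² = 70.93 m.
That is 70.93 − 25.7 = 45.2 m above the top of the wall, so the flare clears it.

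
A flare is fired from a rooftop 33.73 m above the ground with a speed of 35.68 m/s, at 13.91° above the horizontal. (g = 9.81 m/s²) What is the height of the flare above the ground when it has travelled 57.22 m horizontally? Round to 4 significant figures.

v_x = 35.68 cos 13.91° = 34.634 m/s, v_y0 = 35.68 sin 13.91° = 8.5774 m/s.
Time to reach x = 57.22 m: t = x / v_x = 57.22 / 34.634 = 1.6521 s.
y = 33.73 + v_y0 t − ½ g t² = 33.73 + 8.5774×1.6521 − 4.905×1.6521² = 34.51 m.

34.51 m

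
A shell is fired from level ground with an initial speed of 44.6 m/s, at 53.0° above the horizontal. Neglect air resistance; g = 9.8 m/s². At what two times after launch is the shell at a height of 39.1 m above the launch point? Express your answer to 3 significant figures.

v_y0 = 44.6 sin 53.0° = 35.62 m/s.
Set y = v_y0 t − ½ g t² = 39.1: 4.900 t² − 35.62 t + 39.1 = 0.
t = [35.62 ± √(1269 − 766.4)] / 9.8 = (35.62 ± 22.42) / 9.8, giving t = 1.35 s or t = 5.92 s.
So the shell is at 39.1 m at t = 1.35 s (rising) and t = 5.92 s (falling).

1.35 s and 5.92 s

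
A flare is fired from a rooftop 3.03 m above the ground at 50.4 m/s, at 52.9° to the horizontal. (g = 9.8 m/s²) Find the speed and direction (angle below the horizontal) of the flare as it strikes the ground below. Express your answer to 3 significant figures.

51.0 m/s at 53.4° below the horizontal

v_x = 50.4 cos 52.9° = 30.40 m/s (constant).
|v_y| at impact = √((40.20)² + 2×9.8×3.03) = 40.93 m/s.
Speed = √(30.40² + 40.93²) = 51.0 m/s; angle = arctan(40.93/30.40) = 53.4° below horizontal.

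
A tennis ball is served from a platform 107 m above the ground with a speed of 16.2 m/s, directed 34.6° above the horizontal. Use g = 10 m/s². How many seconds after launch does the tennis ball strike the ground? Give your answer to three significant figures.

Vertical component: v_y = 16.2 sin 34.6° = 9.199 m/s.
Taking up as positive with launch at y = 107 m, landing at y = 0: 0 = 107 + 9.199 t − ½(10) t².
Solving 5.000 t² − 9.199 t − 107 = 0 gives t = [9.199 + √(9.199² + 4·5.000·107)] / 10.00 = 5.64 s.

5.64 s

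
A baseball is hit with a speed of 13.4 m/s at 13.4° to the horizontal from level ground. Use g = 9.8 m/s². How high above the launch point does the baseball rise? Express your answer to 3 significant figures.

Vertical component of launch velocity: v_y = 13.4 sin 13.4° = 3.105 m/s.
At the highest point the vertical velocity is zero, so v_y² = 2 g h_max.
h_max = (3.105)² / (2 × 9.8) = 9.641 / 19.60 = 0.492 m.

0.492 m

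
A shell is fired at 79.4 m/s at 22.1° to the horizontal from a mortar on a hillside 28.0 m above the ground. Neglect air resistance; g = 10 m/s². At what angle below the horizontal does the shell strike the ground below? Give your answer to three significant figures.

v_x = 79.4 cos 22.1° = 73.57 m/s.
At impact |v_y| = √(v_y0² + 2 g h) = √(29.87² + 2×10×28.0) = 38.11 m/s.
Angle below horizontal = arctan(|v_y| / v_x) = arctan(38.11 / 73.57) = 27.4°.

27.4°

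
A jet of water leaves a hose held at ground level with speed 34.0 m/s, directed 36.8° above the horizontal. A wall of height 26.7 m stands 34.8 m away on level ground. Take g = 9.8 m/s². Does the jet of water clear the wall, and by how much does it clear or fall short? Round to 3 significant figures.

v_x = 34.0 cos 36.8° = 27.22 m/s; v_y0 = 34.0 sin 36.8° = 20.37 m/s.
Time to reach the wall: t = 34.8 / 27.22 = 1.278 s.
Height at that point: y = 20.37×1.278 − 4.900×1.278² = 18.03 m.
That is 26.7 − 18.03 = 8.67 m below the top of the wall, so the jet of water does not clear it.

No — it falls 8.67 m short of clearing the wall.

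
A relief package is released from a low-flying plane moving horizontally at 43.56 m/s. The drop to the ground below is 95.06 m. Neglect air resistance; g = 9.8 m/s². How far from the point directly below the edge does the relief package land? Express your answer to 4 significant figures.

Initial vertical velocity is zero, so the fall time comes from h = ½ g t²: t = √(2 × 95.06 / 9.8) = 4.4045 s.
Horizontal motion is uniform at 43.56 m/s, so x = 43.56 × 4.4045 = 191.9 m.

191.9 m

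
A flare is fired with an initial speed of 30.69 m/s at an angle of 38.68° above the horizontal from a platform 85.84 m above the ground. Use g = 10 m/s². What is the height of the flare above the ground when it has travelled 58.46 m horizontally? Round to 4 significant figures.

102.9 m

v_x = 30.69 cos 38.68° = 23.958 m/s, v_y0 = 30.69 sin 38.68° = 19.180 m/s.
Time to reach x = 58.46 m: t = x / v_x = 58.46 / 23.958 = 2.4401 s.
y = 85.84 + v_y0 t − ½ g t² = 85.84 + 19.180×2.4401 − 5.000×2.4401² = 102.9 m.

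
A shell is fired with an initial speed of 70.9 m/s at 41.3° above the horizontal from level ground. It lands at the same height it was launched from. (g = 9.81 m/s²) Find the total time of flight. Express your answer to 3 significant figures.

Vertical component: v_y = 70.9 sin 41.3° = 46.79 m/s.
For a projectile landing at launch height, time of flight is t = 2 v_y / g = 2 × 46.79 / 9.81 = 9.54 s.

9.54 s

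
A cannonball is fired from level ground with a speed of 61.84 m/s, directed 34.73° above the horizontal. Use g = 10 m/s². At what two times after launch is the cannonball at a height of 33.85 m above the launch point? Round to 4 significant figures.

1.148 s and 5.898 s

v_y0 = 61.84 sin 34.73° = 35.231 m/s.
Set y = v_y0 t − ½ g t² = 33.85: 5.000 t² − 35.231 t + 33.85 = 0.
t = [35.231 ± √(1241.2 − 677.00)] / 10 = (35.231 ± 23.753) / 10, giving t = 1.148 s or t = 5.898 s.
So the cannonball is at 33.85 m at t = 1.148 s (rising) and t = 5.898 s (falling).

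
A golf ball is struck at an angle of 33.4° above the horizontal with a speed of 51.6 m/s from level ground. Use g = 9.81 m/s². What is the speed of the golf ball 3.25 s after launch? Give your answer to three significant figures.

v_x = 51.6 cos 33.4° = 43.08 m/s (constant).
v_y(t) = 51.6 sin 33.4° − g t = 28.40 − 9.81 × 3.25 = -3.483 m/s.
Speed = √(v_x² + v_y²) = √(1856 + 12.13) = 43.2 m/s.

43.2 m/s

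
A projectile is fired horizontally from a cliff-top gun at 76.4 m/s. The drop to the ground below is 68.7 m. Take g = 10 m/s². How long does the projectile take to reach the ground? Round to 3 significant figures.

3.71 s

The horizontal speed doesn't affect the fall. With v_y0 = 0, h = ½ g t².
t = √(2 × 68.7 / 10) = √13.74 = 3.71 s.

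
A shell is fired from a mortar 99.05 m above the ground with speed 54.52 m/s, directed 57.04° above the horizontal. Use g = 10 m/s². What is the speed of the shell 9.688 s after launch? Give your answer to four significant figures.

v_x = 54.52 cos 57.04° = 29.662 m/s (constant).
v_y(t) = 54.52 sin 57.04° − g t = 45.745 − 10 × 9.688 = -51.135 m/s.
Speed = √(v_x² + v_y²) = √(879.83 + 2614.8) = 59.12 m/s.

59.12 m/s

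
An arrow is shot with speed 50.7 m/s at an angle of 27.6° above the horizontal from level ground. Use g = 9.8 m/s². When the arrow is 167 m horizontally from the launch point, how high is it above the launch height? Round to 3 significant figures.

19.6 m

v_x = 50.7 cos 27.6° = 44.93 m/s, v_y0 = 50.7 sin 27.6° = 23.49 m/s.
Time to reach x = 167 m: t = x / v_x = 167 / 44.93 = 3.717 s.
y = v_y0 t − ½ g t² = 23.49×3.717 − 4.900×3.717² = 19.6 m.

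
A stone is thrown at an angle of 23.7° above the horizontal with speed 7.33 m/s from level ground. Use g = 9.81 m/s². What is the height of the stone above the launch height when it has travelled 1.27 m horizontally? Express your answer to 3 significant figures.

v_x = 7.33 cos 23.7° = 6.712 m/s, v_y0 = 7.33 sin 23.7° = 2.946 m/s.
Time to reach x = 1.27 m: t = x / v_x = 1.27 / 6.712 = 0.1892 s.
y = v_y0 t − ½ g t² = 2.946×0.1892 − 4.905×0.1892² = 0.382 m.

0.382 m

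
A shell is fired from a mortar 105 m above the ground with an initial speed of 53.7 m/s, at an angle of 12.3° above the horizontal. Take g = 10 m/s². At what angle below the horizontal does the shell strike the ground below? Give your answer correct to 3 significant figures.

v_x = 53.7 cos 12.3° = 52.47 m/s.
At impact |v_y| = √(v_y0² + 2 g h) = √(11.44² + 2×10×105) = 47.23 m/s.
Angle below horizontal = arctan(|v_y| / v_x) = arctan(47.23 / 52.47) = 42.0°.

42.0°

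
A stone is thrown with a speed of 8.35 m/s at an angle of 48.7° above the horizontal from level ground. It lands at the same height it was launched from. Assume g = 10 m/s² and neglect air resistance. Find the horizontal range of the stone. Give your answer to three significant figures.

6.91 m

For level ground, R = v₀² sin(2θ) / g.
sin(2 × 48.7°) = sin 97.40° = 0.9917.
R = (8.35)² × 0.9917 / 10 = 6.91 m.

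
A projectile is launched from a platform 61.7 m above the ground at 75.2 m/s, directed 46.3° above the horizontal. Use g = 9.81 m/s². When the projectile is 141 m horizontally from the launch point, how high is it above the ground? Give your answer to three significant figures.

v_x = 75.2 cos 46.3° = 51.95 m/s, v_y0 = 75.2 sin 46.3° = 54.37 m/s.
Time to reach x = 141 m: t = x / v_x = 141 / 51.95 = 2.714 s.
y = 61.7 + v_y0 t − ½ g t² = 61.7 + 54.37×2.714 − 4.905×2.714² = 173 m.

173 m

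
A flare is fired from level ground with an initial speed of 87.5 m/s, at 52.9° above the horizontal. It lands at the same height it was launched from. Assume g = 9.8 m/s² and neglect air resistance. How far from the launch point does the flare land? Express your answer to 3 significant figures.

752 m

Components: v_x = 87.5 cos 52.9° = 52.78 m/s, v_y = 87.5 sin 52.9° = 69.79 m/s.
Time of flight (same landing height): t = 2 v_y / g = 2 × 69.79 / 9.8 = 14.24 s.
Range: R = v_x · t = 52.78 × 14.24 = 752 m.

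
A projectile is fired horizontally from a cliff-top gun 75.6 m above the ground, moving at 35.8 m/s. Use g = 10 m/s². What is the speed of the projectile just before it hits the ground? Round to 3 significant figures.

52.9 m/s

Fall time: t = √(2 × 75.6 / 10) = 3.888 s.
At impact: v_x = 35.8 m/s (unchanged), v_y = g t = 10 × 3.888 = 38.88 m/s.
Speed = √(v_x² + v_y²) = √(1282 + 1512) = 52.9 m/s.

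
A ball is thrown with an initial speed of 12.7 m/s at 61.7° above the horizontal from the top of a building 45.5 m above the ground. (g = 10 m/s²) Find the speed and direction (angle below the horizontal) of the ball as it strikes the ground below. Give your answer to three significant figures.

v_x = 12.7 cos 61.7° = 6.021 m/s (constant).
|v_y| at impact = √((11.18)² + 2×10×45.5) = 32.17 m/s.
Speed = √(6.021² + 32.17²) = 32.7 m/s; angle = arctan(32.17/6.021) = 79.4° below horizontal.

32.7 m/s at 79.4° below the horizontal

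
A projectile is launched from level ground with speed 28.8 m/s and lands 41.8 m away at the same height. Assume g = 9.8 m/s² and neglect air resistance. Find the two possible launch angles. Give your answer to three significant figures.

14.8° and 75.2°

Level-ground range: R = v₀² sin(2θ)/g ⇒ sin 2θ = R g / v₀² = 41.8×9.8/28.8² = 0.4939.
2θ = arcsin(0.4939) = 29.60° or 180° − 29.60° = 150.40°.
So θ = 14.8° or θ = 75.2°.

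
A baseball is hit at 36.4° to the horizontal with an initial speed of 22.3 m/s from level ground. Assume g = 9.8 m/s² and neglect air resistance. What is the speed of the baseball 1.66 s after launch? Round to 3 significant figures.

18.2 m/s

v_x = 22.3 cos 36.4° = 17.95 m/s (constant).
v_y(t) = 22.3 sin 36.4° − g t = 13.23 − 9.8 × 1.66 = -3.038 m/s.
Speed = √(v_x² + v_y²) = √(322.2 + 9.229) = 18.2 m/s.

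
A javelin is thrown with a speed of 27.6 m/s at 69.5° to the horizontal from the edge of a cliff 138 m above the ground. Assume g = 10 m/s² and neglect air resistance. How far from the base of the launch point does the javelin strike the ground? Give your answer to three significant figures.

81.6 m

Components: v_x = 27.6 cos 69.5° = 9.666 m/s, v_y = 27.6 sin 69.5° = 25.85 m/s.
Vertical: 0 = 138 + 25.85 t − ½(10) t² ⇒ 5.000 t² − 25.85 t − 138 = 0.
t = [25.85 + √(668.2 + 2760)] / 10.00 = 8.440 s.
Horizontal: R = v_x · t = 9.666 × 8.440 = 81.6 m.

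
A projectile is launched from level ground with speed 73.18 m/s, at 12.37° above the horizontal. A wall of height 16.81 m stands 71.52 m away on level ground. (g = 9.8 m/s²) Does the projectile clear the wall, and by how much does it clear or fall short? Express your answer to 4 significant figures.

v_x = 73.18 cos 12.37° = 71.481 m/s; v_y0 = 73.18 sin 12.37° = 15.677 m/s.
Time to reach the wall: t = 71.52 / 71.481 = 1.0005 s.
Height at that point: y = 15.677×1.0005 − 4.900×1.0005² = 10.780 m.
That is 16.81 − 10.780 = 6.030 m below the top of the wall, so the projectile does not clear it.

No — it falls 6.030 m short of clearing the wall.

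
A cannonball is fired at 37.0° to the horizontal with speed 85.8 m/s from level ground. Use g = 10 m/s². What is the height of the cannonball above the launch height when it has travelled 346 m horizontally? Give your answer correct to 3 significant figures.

133 m

v_x = 85.8 cos 37.0° = 68.52 m/s, v_y0 = 85.8 sin 37.0° = 51.64 m/s.
Time to reach x = 346 m: t = x / v_x = 346 / 68.52 = 5.050 s.
y = v_y0 t − ½ g t² = 51.64×5.050 − 5.000×5.050² = 133 m.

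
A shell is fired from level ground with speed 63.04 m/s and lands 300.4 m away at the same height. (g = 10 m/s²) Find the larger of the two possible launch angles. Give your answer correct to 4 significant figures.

Level-ground range: R = v₀² sin(2θ)/g ⇒ sin 2θ = R g / v₀² = 300.4×10/63.04² = 0.7559.
2θ = arcsin(0.7559) = 49.104° or 180° − 49.104° = 130.896°.
So θ = 24.55° or θ = 65.45°.

65.45°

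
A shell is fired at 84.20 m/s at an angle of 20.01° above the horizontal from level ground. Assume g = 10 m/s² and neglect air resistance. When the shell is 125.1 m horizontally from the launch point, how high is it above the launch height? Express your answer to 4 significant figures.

v_x = 84.20 cos 20.01° = 79.117 m/s, v_y0 = 84.20 sin 20.01° = 28.812 m/s.
Time to reach x = 125.1 m: t = x / v_x = 125.1 / 79.117 = 1.5812 s.
y = v_y0 t − ½ g t² = 28.812×1.5812 − 5.000×1.5812² = 33.06 m.

33.06 m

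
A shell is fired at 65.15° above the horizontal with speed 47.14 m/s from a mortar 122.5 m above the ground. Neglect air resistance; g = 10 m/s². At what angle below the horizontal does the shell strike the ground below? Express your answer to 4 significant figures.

73.15°

v_x = 47.14 cos 65.15° = 19.810 m/s.
At impact |v_y| = √(v_y0² + 2 g h) = √(42.775² + 2×10×122.5) = 65.419 m/s.
Angle below horizontal = arctan(|v_y| / v_x) = arctan(65.419 / 19.810) = 73.15°.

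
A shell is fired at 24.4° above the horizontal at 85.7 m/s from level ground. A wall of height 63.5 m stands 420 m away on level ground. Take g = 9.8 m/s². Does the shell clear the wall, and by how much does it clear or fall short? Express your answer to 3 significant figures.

v_x = 85.7 cos 24.4° = 78.05 m/s; v_y0 = 85.7 sin 24.4° = 35.40 m/s.
Time to reach the wall: t = 420 / 78.05 = 5.381 s.
Height at that point: y = 35.40×5.381 − 4.900×5.381² = 48.61 m.
That is 63.5 − 48.61 = 14.9 m below the top of the wall, so the shell does not clear it.

No — it falls 14.9 m short of clearing the wall.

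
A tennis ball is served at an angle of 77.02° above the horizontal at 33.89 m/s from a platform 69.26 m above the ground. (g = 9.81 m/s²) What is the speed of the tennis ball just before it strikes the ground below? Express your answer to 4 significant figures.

v_x = 33.89 cos 77.02° = 7.6121 m/s is unchanged throughout.
For the vertical component, v_y² = v_y0² + 2 g h = (33.024)² + 2×9.81×69.26 = 2449.5, so |v_y| = 49.492 m/s.
Impact speed = √(v_x² + v_y²) = √(57.944 + 2449.5) = 50.07 m/s.

50.07 m/s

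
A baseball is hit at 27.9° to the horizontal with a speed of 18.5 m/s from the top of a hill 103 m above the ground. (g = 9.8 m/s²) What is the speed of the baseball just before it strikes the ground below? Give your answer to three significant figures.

v_x = 18.5 cos 27.9° = 16.35 m/s is unchanged throughout.
For the vertical component, v_y² = v_y0² + 2 g h = (8.657)² + 2×9.8×103 = 2094, so |v_y| = 45.76 m/s.
Impact speed = √(v_x² + v_y²) = √(267.3 + 2094) = 48.6 m/s.

48.6 m/s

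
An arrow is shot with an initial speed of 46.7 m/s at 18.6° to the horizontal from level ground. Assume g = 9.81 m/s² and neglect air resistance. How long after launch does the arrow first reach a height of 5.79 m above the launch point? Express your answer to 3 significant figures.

0.458 s

v_y0 = 46.7 sin 18.6° = 14.90 m/s.
Set y = v_y0 t − ½ g t² = 5.79: 4.905 t² − 14.90 t + 5.79 = 0.
t = [14.90 ± √(222.0 − 113.6)] / 9.81 = (14.90 ± 10.41) / 9.81, giving t = 0.458 s or t = 2.58 s.
The arrow is on the way up at the first time, so t = 0.458 s.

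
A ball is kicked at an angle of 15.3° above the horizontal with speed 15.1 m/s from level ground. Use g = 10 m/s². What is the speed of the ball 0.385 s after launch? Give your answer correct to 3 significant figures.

v_x = 15.1 cos 15.3° = 14.56 m/s (constant).
v_y(t) = 15.1 sin 15.3° − g t = 3.984 − 10 × 0.385 = 0.1340 m/s.
Speed = √(v_x² + v_y²) = √(212.0 + 0.01796) = 14.6 m/s.

14.6 m/s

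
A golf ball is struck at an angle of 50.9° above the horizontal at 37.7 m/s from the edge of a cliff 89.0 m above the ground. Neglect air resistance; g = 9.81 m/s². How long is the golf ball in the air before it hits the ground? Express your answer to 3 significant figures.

8.18 s

Vertical component: v_y = 37.7 sin 50.9° = 29.26 m/s.
Taking up as positive with launch at y = 89.0 m, landing at y = 0: 0 = 89.0 + 29.26 t − ½(9.81) t².
Solving 4.905 t² − 29.26 t − 89.0 = 0 gives t = [29.26 + √(29.26² + 4·4.905·89.0)] / 9.810 = 8.18 s.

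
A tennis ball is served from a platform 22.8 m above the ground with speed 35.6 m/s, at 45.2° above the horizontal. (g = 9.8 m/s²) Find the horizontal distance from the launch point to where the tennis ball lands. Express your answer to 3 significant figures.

149 m

Components: v_x = 35.6 cos 45.2° = 25.08 m/s, v_y = 35.6 sin 45.2° = 25.26 m/s.
Vertical: 0 = 22.8 + 25.26 t − ½(9.8) t² ⇒ 4.900 t² − 25.26 t − 22.8 = 0.
t = [25.26 + √(638.1 + 446.9)] / 9.800 = 5.939 s.
Horizontal: R = v_x · t = 25.08 × 5.939 = 149 m.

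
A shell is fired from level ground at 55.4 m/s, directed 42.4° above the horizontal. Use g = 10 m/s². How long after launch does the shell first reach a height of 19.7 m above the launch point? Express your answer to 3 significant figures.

v_y0 = 55.4 sin 42.4° = 37.36 m/s.
Set y = v_y0 t − ½ g t² = 19.7: 5.000 t² − 37.36 t + 19.7 = 0.
t = [37.36 ± √(1396 − 394.0)] / 10 = (37.36 ± 31.65) / 10, giving t = 0.571 s or t = 6.90 s.
The shell is on the way up at the first time, so t = 0.571 s.

0.571 s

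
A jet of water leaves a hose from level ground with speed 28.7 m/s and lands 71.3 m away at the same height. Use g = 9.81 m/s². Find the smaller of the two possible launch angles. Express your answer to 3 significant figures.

29.1°

Level-ground range: R = v₀² sin(2θ)/g ⇒ sin 2θ = R g / v₀² = 71.3×9.81/28.7² = 0.8492.
2θ = arcsin(0.8492) = 58.12° or 180° − 58.12° = 121.88°.
So θ = 29.1° or θ = 60.9°.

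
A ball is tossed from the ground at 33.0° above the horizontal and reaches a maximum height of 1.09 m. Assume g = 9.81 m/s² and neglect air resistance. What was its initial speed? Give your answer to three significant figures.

At maximum height v_y = 0, so (v₀ sin θ)² = 2 g H.
v₀ sin 33.0° = √(2 × 9.81 × 1.09) = 4.624 m/s.
v₀ = 4.624 / sin 33.0° = 4.624 / 0.5446 = 8.49 m/s.

8.49 m/s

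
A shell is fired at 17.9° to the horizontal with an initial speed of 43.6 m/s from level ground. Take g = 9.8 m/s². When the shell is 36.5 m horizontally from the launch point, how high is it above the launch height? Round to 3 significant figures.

8.00 m

v_x = 43.6 cos 17.9° = 41.49 m/s, v_y0 = 43.6 sin 17.9° = 13.40 m/s.
Time to reach x = 36.5 m: t = x / v_x = 36.5 / 41.49 = 0.8797 s.
y = v_y0 t − ½ g t² = 13.40×0.8797 − 4.900×0.8797² = 8.00 m.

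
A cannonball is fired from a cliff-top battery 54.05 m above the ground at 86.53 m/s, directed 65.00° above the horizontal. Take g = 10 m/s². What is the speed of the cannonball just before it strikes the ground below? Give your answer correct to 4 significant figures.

92.57 m/s

v_x = 86.53 cos 65.00° = 36.569 m/s is unchanged throughout.
For the vertical component, v_y² = v_y0² + 2 g h = (78.423)² + 2×10×54.05 = 7231.2, so |v_y| = 85.036 m/s.
Impact speed = √(v_x² + v_y²) = √(1337.3 + 7231.2) = 92.57 m/s.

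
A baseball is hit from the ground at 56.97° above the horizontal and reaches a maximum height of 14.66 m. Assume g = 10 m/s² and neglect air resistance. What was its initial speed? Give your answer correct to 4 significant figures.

20.42 m/s

At maximum height v_y = 0, so (v₀ sin θ)² = 2 g H.
v₀ sin 56.97° = √(2 × 10 × 14.66) = 17.123 m/s.
v₀ = 17.123 / sin 56.97° = 17.123 / 0.8384 = 20.42 m/s.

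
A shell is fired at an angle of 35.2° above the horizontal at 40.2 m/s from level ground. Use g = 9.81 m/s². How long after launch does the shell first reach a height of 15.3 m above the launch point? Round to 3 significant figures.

v_y0 = 40.2 sin 35.2° = 23.17 m/s.
Set y = v_y0 t − ½ g t² = 15.3: 4.905 t² − 23.17 t + 15.3 = 0.
t = [23.17 ± √(536.8 − 300.2)] / 9.81 = (23.17 ± 15.38) / 9.81, giving t = 0.794 s or t = 3.93 s.
The shell is on the way up at the first time, so t = 0.794 s.

0.794 s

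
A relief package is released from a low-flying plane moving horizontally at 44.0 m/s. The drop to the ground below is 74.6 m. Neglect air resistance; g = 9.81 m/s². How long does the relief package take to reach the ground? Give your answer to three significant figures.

The horizontal speed doesn't affect the fall. With v_y0 = 0, h = ½ g t².
t = √(2 × 74.6 / 9.81) = √15.21 = 3.90 s.

3.90 s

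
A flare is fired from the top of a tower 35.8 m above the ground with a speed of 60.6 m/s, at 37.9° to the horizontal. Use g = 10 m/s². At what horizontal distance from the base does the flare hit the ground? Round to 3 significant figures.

Components: v_x = 60.6 cos 37.9° = 47.82 m/s, v_y = 60.6 sin 37.9° = 37.23 m/s.
Vertical: 0 = 35.8 + 37.23 t − ½(10) t² ⇒ 5.000 t² − 37.23 t − 35.8 = 0.
t = [37.23 + √(1386 + 716.0)] / 10.00 = 8.308 s.
Horizontal: R = v_x · t = 47.82 × 8.308 = 397 m.

397 m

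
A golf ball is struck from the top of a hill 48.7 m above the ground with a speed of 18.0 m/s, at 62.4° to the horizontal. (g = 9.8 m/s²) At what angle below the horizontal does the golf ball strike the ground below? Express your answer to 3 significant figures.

v_x = 18.0 cos 62.4° = 8.339 m/s.
At impact |v_y| = √(v_y0² + 2 g h) = √(15.95² + 2×9.8×48.7) = 34.77 m/s.
Angle below horizontal = arctan(|v_y| / v_x) = arctan(34.77 / 8.339) = 76.5°.

76.5°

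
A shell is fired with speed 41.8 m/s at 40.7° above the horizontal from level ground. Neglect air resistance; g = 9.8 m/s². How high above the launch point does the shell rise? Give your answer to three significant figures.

37.9 m

Vertical component of launch velocity: v_y = 41.8 sin 40.7° = 27.26 m/s.
At the highest point the vertical velocity is zero, so v_y² = 2 g h_max.
h_max = (27.26)² / (2 × 9.8) = 743.1 / 19.60 = 37.9 m.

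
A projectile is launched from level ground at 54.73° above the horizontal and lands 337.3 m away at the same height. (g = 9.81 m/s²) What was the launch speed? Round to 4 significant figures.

On level ground, R = v₀² sin(2θ) / g, so v₀ = √(R g / sin 2θ).
sin(2 × 54.73°) = 0.9429.
v₀ = √(337.3 × 9.81 / 0.9429) = √3509.3 = 59.24 m/s.

59.24 m/s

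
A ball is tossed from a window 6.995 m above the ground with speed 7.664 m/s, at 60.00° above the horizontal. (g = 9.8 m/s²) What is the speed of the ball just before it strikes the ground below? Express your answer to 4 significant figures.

v_x = 7.664 cos 60.00° = 3.8320 m/s is unchanged throughout.
For the vertical component, v_y² = v_y0² + 2 g h = (6.6372)² + 2×9.8×6.995 = 181.15, so |v_y| = 13.459 m/s.
Impact speed = √(v_x² + v_y²) = √(14.684 + 181.15) = 13.99 m/s.

13.99 m/s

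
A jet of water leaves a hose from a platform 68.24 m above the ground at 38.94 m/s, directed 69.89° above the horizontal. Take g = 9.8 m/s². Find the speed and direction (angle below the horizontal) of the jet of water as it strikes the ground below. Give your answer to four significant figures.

v_x = 38.94 cos 69.89° = 13.388 m/s (constant).
|v_y| at impact = √((36.566)² + 2×9.8×68.24) = 51.716 m/s.
Speed = √(13.388² + 51.716²) = 53.42 m/s; angle = arctan(51.716/13.388) = 75.49° below horizontal.

53.42 m/s at 75.49° below the horizontal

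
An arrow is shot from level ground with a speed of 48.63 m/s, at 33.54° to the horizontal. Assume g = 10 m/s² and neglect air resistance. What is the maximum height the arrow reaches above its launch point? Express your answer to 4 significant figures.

36.10 m

Vertical component of launch velocity: v_y = 48.63 sin 33.54° = 26.869 m/s.
At the highest point the vertical velocity is zero, so v_y² = 2 g h_max.
h_max = (26.869)² / (2 × 10) = 721.94 / 20.00 = 36.10 m.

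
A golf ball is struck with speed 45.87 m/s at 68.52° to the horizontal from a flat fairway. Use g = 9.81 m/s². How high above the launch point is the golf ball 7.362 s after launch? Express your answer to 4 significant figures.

48.39 m

v_y0 = 45.87 sin 68.52° = 42.684 m/s.
y(t) = v_y0 t − ½ g t² = 42.684×7.362 − 4.905×7.362² = 48.39 m.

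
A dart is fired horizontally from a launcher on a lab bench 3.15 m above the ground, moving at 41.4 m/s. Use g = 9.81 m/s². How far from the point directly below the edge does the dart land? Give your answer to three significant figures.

Initial vertical velocity is zero, so the fall time comes from h = ½ g t²: t = √(2 × 3.15 / 9.81) = 0.8014 s.
Horizontal motion is uniform at 41.4 m/s, so x = 41.4 × 0.8014 = 33.2 m.

33.2 m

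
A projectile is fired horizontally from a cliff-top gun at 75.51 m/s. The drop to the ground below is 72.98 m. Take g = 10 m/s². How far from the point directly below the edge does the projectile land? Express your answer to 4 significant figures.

Initial vertical velocity is zero, so the fall time comes from h = ½ g t²: t = √(2 × 72.98 / 10) = 3.8205 s.
Horizontal motion is uniform at 75.51 m/s, so x = 75.51 × 3.8205 = 288.5 m.

288.5 m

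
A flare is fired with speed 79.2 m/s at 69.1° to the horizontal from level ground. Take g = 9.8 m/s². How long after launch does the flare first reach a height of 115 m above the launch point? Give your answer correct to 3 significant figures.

v_y0 = 79.2 sin 69.1° = 73.99 m/s.
Set y = v_y0 t − ½ g t² = 115: 4.900 t² − 73.99 t + 115 = 0.
t = [73.99 ± √(5475 − 2254)] / 9.8 = (73.99 ± 56.75) / 9.8, giving t = 1.76 s or t = 13.3 s.
The flare is on the way up at the first time, so t = 1.76 s.

1.76 s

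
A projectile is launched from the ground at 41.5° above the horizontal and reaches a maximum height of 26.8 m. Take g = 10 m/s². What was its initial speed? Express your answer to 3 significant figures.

At maximum height v_y = 0, so (v₀ sin θ)² = 2 g H.
v₀ sin 41.5° = √(2 × 10 × 26.8) = 23.15 m/s.
v₀ = 23.15 / sin 41.5° = 23.15 / 0.6626 = 34.9 m/s.

34.9 m/s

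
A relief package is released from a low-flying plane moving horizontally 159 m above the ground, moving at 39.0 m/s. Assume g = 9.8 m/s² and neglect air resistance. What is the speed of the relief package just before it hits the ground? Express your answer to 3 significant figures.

68.1 m/s

Fall time: t = √(2 × 159 / 9.8) = 5.696 s.
At impact: v_x = 39.0 m/s (unchanged), v_y = g t = 9.8 × 5.696 = 55.82 m/s.
Speed = √(v_x² + v_y²) = √(1521 + 3116) = 68.1 m/s.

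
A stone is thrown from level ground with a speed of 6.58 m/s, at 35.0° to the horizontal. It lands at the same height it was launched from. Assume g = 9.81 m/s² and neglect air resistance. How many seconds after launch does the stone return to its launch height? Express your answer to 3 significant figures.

Vertical component: v_y = 6.58 sin 35.0° = 3.774 m/s.
For a projectile landing at launch height, time of flight is t = 2 v_y / g = 2 × 3.774 / 9.81 = 0.769 s.

0.769 s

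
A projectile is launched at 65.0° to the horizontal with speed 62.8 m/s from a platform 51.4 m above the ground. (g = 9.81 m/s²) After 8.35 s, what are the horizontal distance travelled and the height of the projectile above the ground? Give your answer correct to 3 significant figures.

v_x = 62.8 cos 65.0° = 26.54 m/s; v_y0 = 62.8 sin 65.0° = 56.92 m/s.
x = v_x t = 26.54 × 8.35 = 222 m.
y = 51.4 + v_y0 t − ½ g t² = 185 m.

x = 222 m, y = 185 m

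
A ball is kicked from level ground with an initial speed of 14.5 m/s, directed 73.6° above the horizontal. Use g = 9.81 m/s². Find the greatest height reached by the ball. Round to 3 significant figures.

9.86 m

Vertical component of launch velocity: v_y = 14.5 sin 73.6° = 13.91 m/s.
At the highest point the vertical velocity is zero, so v_y² = 2 g h_max.
h_max = (13.91)² / (2 × 9.81) = 193.5 / 19.62 = 9.86 m.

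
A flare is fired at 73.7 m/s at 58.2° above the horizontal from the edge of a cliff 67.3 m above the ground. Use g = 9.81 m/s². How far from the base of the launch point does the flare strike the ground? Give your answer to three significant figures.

Components: v_x = 73.7 cos 58.2° = 38.84 m/s, v_y = 73.7 sin 58.2° = 62.64 m/s.
Vertical: 0 = 67.3 + 62.64 t − ½(9.81) t² ⇒ 4.905 t² − 62.64 t − 67.3 = 0.
t = [62.64 + √(3924 + 1320)] / 9.810 = 13.77 s.
Horizontal: R = v_x · t = 38.84 × 13.77 = 535 m.

535 m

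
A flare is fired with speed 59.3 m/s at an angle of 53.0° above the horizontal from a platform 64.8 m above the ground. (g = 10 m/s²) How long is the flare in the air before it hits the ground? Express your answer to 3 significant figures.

10.7 s

Vertical component: v_y = 59.3 sin 53.0° = 47.36 m/s.
Taking up as positive with launch at y = 64.8 m, landing at y = 0: 0 = 64.8 + 47.36 t − ½(10) t².
Solving 5.000 t² − 47.36 t − 64.8 = 0 gives t = [47.36 + √(47.36² + 4·5.000·64.8)] / 10.00 = 10.7 s.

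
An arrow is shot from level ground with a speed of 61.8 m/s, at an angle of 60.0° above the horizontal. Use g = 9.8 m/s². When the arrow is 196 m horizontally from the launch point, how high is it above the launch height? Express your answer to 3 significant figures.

v_x = 61.8 cos 60.0° = 30.90 m/s, v_y0 = 61.8 sin 60.0° = 53.52 m/s.
Time to reach x = 196 m: t = x / v_x = 196 / 30.90 = 6.343 s.
y = v_y0 t − ½ g t² = 53.52×6.343 − 4.900×6.343² = 142 m.

142 m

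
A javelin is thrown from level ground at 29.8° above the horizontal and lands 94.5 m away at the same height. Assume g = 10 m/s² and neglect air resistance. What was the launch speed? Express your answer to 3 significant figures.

33.1 m/s

On level ground, R = v₀² sin(2θ) / g, so v₀ = √(R g / sin 2θ).
sin(2 × 29.8°) = 0.8625.
v₀ = √(94.5 × 10 / 0.8625) = √1096 = 33.1 m/s.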